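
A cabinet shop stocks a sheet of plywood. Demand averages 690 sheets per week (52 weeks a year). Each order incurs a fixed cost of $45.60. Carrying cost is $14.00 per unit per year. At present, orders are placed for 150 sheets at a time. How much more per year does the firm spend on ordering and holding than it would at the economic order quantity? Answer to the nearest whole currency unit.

Annual demand D = 690 × 52 = 35,880.
EOQ = √(2DS/H) = √(2 × 35,880 × 45.6 / 14) ≈ 483.46.
Cost at Q* = (D/Q*)S + (Q*/2)H = √(2DSH) ≈ $6,768.43.
Cost at Q = 150: (35,880/150)×45.6 + (150/2)×14 = $10,907.52 + $1,050.00 = $11,957.52.
Excess = $11,957.52 − $6,768.43 = $5,189.09.

Extra cost ≈ $5,189 per year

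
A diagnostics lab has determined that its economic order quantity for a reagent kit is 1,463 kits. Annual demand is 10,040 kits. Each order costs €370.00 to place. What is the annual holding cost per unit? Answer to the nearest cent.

Squaring Q* = √(2DS/H) gives Q*² = 2DS/H.
From Q* = √(2DS/H): H = 2DS / Q*² = 2 × 10,040 × 370 / 1,463² = 3.4712.

H ≈ €3.47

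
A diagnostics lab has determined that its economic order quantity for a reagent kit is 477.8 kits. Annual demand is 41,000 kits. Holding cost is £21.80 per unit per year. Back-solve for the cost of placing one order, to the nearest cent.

Squaring Q* = √(2DS/H) gives Q*² = 2DS/H.
From Q* = √(2DS/H): S = Q*²H / (2D) = 477.8² × 21.8 / (2 × 41,000) = 60.6925.

S ≈ £60.69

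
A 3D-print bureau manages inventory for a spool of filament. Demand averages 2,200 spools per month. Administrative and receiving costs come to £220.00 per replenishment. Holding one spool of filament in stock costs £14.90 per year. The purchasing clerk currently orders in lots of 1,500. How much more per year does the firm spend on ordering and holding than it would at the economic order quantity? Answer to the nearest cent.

Annual demand D = 2,200 × 12 = 26,400.
EOQ = √(2DS/H) = √(2 × 26,400 × 220 / 14.9) ≈ 882.95.
Cost at Q* = (D/Q*)S + (Q*/2)H = √(2DSH) ≈ £13,155.93.
Cost at Q = 1,500: (26,400/1,500)×220 + (1,500/2)×14.9 = £3,872.00 + £11,175.00 = £15,047.00.
Excess = £15,047.00 − £13,155.93 = £1,891.07.

Extra cost ≈ £1,891.07 per year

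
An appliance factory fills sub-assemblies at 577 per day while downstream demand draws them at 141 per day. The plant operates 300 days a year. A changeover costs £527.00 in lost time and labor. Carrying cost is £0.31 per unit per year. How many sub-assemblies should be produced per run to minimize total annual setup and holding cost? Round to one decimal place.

Annual demand D = 141 × 300 = 42,300.
Production build-up factor (1 − d/p) = 1 − 141/577 = 0.7556.
Q* = √(2DS / (H(1 − d/p))) = √(2 × 42,300 × 527 / (0.31 × 0.7556)).
= √(44,584,200 / 0.2342) ≈ 13796.036.

Q* ≈ 13,796.0 sub-assemblies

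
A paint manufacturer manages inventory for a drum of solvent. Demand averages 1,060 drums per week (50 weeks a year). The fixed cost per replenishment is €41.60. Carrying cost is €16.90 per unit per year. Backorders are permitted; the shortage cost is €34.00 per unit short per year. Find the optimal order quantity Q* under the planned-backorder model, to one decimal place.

Annual demand D = 1,060 × 50 = 53,000.
With planned backorders, Q* = √(2DS/H) · √((H+B)/B).
√(2DS/H) = √(2 × 53,000 × 41.6 / 16.9) = 510.806.
√((H+B)/B) = √((16.9+34)/34) = 1.2235.
Q* ≈ 624.994.

Q* ≈ 625.0 drums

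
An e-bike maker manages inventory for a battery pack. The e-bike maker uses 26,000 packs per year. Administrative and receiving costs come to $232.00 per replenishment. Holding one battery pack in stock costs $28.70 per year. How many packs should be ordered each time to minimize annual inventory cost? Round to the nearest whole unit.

EOQ = √(2DS / H) = √(2 × 26,000 × 232 / 28.7).
= √(12,064,000 / 28.7) = √420,348.4321 ≈ 648.343.

Q* ≈ 648 packs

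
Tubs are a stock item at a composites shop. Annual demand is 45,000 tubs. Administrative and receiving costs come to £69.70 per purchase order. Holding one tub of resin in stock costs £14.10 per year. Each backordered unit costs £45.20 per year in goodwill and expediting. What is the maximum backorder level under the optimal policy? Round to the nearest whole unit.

S* ≈ 182 tubs

With planned backorders, Q* = √(2DS/H) · √((H+B)/B).
√(2DS/H) = √(2 × 45,000 × 69.7 / 14.1) = 667.003.
√((H+B)/B) = √((14.1+45.2)/45.2) = 1.1454.
Q* ≈ 763.987.
S* = Q* · H/(H+B) = 763.987 × 14.1/59.3 ≈ 181.656.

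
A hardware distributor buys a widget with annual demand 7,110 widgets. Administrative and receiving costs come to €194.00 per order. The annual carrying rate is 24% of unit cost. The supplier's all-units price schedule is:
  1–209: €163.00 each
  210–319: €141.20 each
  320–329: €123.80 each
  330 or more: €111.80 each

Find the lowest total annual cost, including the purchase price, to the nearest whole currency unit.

Holding cost per unit per year at price C is H = 0.24·C.
Evaluate total cost at each tier's feasible EOQ or, if the EOQ is below the tier, at the tier's minimum quantity.
Tier 1 (€163.00): EOQ = 265.6 exceeds tier's upper bound 209, so this tier is dominated.
EOQ at €141.20 = 285.3 (feasible in tier 2): TC = 7,110×€141.20 + (7,110/285.3)×194 + (285.3/2)×0.24×€141.20 = €1,013,600.82.
EOQ at €123.80 = 304.7 < 320, so use break Q=320: TC = 7,110×€123.80 + (7,110/320.0)×194 + (320.0/2)×0.24×€123.80 = €889,282.36.
EOQ at €111.80 = 320.6 < 330, so use break Q=330: TC = 7,110×€111.80 + (7,110/330.0)×194 + (330.0/2)×0.24×€111.80 = €803,505.10.
Lowest total cost among the candidates is at Q = 330.0.

TC* ≈ €803,505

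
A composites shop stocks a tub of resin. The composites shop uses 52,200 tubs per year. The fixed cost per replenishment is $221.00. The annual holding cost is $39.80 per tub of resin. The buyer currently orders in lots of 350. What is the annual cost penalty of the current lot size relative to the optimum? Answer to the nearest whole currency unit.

EOQ = √(2DS/H) = √(2 × 52,200 × 221 / 39.8) ≈ 761.39.
Cost at Q* = (D/Q*)S + (Q*/2)H = √(2DSH) ≈ $30,303.16.
Cost at Q = 350: (52,200/350)×221 + (350/2)×39.8 = $32,960.57 + $6,965.00 = $39,925.57.
Excess = $39,925.57 − $30,303.16 = $9,622.41.

Extra cost ≈ $9,622 per year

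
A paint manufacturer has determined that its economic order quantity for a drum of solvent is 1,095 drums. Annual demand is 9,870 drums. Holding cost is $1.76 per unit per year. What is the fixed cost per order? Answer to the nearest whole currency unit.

S ≈ $107

Invert the EOQ relation Q*² = 2DS/H.
From Q* = √(2DS/H): S = Q*²H / (2D) = 1,095² × 1.76 / (2 × 9,870) = 106.9040.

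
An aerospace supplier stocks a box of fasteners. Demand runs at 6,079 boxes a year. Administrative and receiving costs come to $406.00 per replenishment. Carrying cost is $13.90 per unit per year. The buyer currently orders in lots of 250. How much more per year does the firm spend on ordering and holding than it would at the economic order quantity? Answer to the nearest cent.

Extra cost ≈ $3,326.53 per year

EOQ = √(2DS/H) = √(2 × 6,079 × 406 / 13.9) ≈ 595.92.
Cost at Q* = (D/Q*)S + (Q*/2)H = √(2DSH) ≈ $8,283.26.
Cost at Q = 250: (6,079/250)×406 + (250/2)×13.9 = $9,872.30 + $1,737.50 = $11,609.80.
Excess = $11,609.80 − $8,283.26 = $3,326.53.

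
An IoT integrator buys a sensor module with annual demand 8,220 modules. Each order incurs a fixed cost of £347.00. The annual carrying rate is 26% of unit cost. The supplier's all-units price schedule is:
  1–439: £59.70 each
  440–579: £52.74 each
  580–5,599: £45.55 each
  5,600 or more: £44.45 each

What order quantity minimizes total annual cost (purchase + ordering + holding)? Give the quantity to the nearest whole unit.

Holding cost per unit per year at price C is H = 0.26·C.
For each price level, check whether its EOQ is feasible; otherwise the best quantity at that price is the breakpoint.
Tier 1 (£59.70): EOQ = 606.2 exceeds tier's upper bound 439, so this tier is dominated.
Tier 2 (£52.74): EOQ = 645.0 exceeds tier's upper bound 579, so this tier is dominated.
EOQ at £45.55 = 694.0 (feasible in tier 3): TC = 8,220×£45.55 + (8,220/694.0)×347 + (694.0/2)×0.26×£45.55 = £382,640.52.
EOQ at £44.45 = 702.6 < 5600, so use break Q=5600: TC = 8,220×£44.45 + (8,220/5600.0)×347 + (5600.0/2)×0.26×£44.45 = £398,247.95.
Lowest total cost is £382,640.52 at Q = 694.0.

Q* ≈ 694 modules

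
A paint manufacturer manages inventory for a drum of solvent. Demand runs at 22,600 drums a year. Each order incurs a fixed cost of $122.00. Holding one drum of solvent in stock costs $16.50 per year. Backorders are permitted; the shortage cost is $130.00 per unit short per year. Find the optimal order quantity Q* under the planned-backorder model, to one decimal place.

Q* ≈ 613.7 drums

With planned backorders, Q* = √(2DS/H) · √((H+B)/B).
√(2DS/H) = √(2 × 22,600 × 122 / 16.5) = 578.106.
√((H+B)/B) = √((16.5+130)/130) = 1.0616.
Q* ≈ 613.697.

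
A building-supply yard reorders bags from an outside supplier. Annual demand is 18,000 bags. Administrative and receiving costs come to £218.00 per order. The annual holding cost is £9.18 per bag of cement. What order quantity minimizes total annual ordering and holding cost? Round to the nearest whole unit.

Q* ≈ 925 bags

EOQ = √(2DS / H) = √(2 × 18,000 × 218 / 9.18).
= √(7,848,000 / 9.18) = √854,901.9608 ≈ 924.609.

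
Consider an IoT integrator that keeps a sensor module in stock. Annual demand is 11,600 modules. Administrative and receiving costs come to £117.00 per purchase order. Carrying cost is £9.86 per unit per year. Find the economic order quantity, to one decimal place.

EOQ = √(2DS / H) = √(2 × 11,600 × 117 / 9.86).
= √(2,714,400 / 9.86) = √275,294.1176 ≈ 524.685.

Q* ≈ 524.7 modules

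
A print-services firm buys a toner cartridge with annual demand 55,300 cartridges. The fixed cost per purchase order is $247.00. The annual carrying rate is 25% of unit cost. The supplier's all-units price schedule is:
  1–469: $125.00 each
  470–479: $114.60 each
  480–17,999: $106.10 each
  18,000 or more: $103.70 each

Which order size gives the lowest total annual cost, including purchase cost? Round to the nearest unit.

Holding cost per unit per year at price C is H = 0.25·C.
Candidates are each tier's EOQ (if it falls in that tier) and each price-break quantity.
Tier 1 ($125.00): EOQ = 935.0 exceeds tier's upper bound 469, so this tier is dominated.
Tier 2 ($114.60): EOQ = 976.5 exceeds tier's upper bound 479, so this tier is dominated.
EOQ at $106.10 = 1014.8 (feasible in tier 3): TC = 55,300×$106.10 + (55,300/1014.8)×247 + (1014.8/2)×0.25×$106.10 = $5,894,248.68.
EOQ at $103.70 = 1026.5 < 18000, so use break Q=18000: TC = 55,300×$103.70 + (55,300/18000.0)×247 + (18000.0/2)×0.25×$103.70 = $5,968,693.84.
Lowest total cost is $5,894,248.68 at Q = 1014.8.

Q* ≈ 1,015 cartridges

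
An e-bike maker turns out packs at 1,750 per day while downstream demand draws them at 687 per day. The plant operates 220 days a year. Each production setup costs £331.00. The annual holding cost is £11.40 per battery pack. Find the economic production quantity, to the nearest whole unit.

Annual demand D = 687 × 220 = 151,140.
Production build-up factor (1 − d/p) = 1 − 687/1,750 = 0.6074.
Q* = √(2DS / (H(1 − d/p))) = √(2 × 151,140 × 331 / (11.4 × 0.6074)).
= √(100,054,680 / 6.9247) ≈ 3801.182.

Q* ≈ 3,801 packs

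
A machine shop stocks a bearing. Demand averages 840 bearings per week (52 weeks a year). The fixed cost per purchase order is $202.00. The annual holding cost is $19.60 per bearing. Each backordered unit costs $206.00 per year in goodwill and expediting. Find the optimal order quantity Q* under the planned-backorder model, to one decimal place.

Q* ≈ 993.0 bearings

Annual demand D = 840 × 52 = 43,680.
With planned backorders, Q* = √(2DS/H) · √((H+B)/B).
√(2DS/H) = √(2 × 43,680 × 202 / 19.6) = 948.864.
√((H+B)/B) = √((19.6+206)/206) = 1.0465.
Q* ≈ 992.979.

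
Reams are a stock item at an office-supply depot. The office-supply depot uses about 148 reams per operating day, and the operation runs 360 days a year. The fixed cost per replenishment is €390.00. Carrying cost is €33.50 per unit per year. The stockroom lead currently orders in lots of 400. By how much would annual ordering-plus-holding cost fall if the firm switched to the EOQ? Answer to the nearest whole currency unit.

Extra cost ≈ €21,336 per year

Annual demand D = 148 × 360 = 53,280.
EOQ = √(2DS/H) = √(2 × 53,280 × 390 / 33.5) ≈ 1113.80.
Cost at Q* = (D/Q*)S + (Q*/2)H = √(2DSH) ≈ €37,312.28.
Cost at Q = 400: (53,280/400)×390 + (400/2)×33.5 = €51,948.00 + €6,700.00 = €58,648.00.
Excess = €58,648.00 − €37,312.28 = €21,335.72.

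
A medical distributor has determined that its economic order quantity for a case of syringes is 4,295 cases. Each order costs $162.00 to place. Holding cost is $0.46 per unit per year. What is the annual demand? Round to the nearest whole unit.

Invert the EOQ relation Q*² = 2DS/H.
From Q* = √(2DS/H): D = Q*²H / (2S) = 4,295² × 0.46 / (2 × 162) = 26190.221.

D ≈ 26,190 cases per year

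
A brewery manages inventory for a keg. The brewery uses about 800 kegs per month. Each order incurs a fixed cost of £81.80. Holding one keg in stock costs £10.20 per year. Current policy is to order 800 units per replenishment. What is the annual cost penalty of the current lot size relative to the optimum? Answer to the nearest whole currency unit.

Annual demand D = 800 × 12 = 9,600.
EOQ = √(2DS/H) = √(2 × 9,600 × 81.8 / 10.2) ≈ 392.40.
Cost at Q* = (D/Q*)S + (Q*/2)H = √(2DSH) ≈ £4,002.46.
Cost at Q = 800: (9,600/800)×81.8 + (800/2)×10.2 = £981.60 + £4,080.00 = £5,061.60.
Excess = £5,061.60 − £4,002.46 = £1,059.14.

Extra cost ≈ £1,059 per year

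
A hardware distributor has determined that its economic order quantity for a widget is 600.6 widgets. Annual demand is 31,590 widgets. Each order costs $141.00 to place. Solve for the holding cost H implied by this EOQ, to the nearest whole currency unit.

The basic EOQ model gives Q* = √(2DS/H); rearrange for the unknown.
From Q* = √(2DS/H): H = 2DS / Q*² = 2 × 31,590 × 141 / 600.6² = 24.6961.

H ≈ $25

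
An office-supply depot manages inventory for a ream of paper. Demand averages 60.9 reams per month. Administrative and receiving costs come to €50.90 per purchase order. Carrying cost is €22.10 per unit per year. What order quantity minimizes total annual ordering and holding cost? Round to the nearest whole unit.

Q* ≈ 58 reams

Annual demand D = 60.9 × 12 = 730.8.
EOQ = √(2DS / H) = √(2 × 730.8 × 50.9 / 22.1).
= √(74,395.44 / 22.1) = √3,366.3095 ≈ 58.020.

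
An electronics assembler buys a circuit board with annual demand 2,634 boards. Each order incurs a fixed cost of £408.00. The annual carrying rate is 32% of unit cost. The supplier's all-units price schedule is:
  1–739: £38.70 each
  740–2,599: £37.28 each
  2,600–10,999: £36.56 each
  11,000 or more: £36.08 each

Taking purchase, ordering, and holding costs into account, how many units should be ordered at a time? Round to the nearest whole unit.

Q* ≈ 740 boards

Holding cost per unit per year at price C is H = 0.32·C.
For each price level, check whether its EOQ is feasible; otherwise the best quantity at that price is the breakpoint.
EOQ at £38.70 = 416.6 (feasible in tier 1): TC = 2,634×£38.70 + (2,634/416.6)×408 + (416.6/2)×0.32×£38.70 = £107,095.01.
EOQ at £37.28 = 424.5 < 740, so use break Q=740: TC = 2,634×£37.28 + (2,634/740.0)×408 + (740.0/2)×0.32×£37.28 = £104,061.73.
EOQ at £36.56 = 428.6 < 2600, so use break Q=2600: TC = 2,634×£36.56 + (2,634/2600.0)×408 + (2600.0/2)×0.32×£36.56 = £111,921.34.
EOQ at £36.08 = 431.5 < 11000, so use break Q=11000: TC = 2,634×£36.08 + (2,634/11000.0)×408 + (11000.0/2)×0.32×£36.08 = £158,633.22.
Lowest total cost is £104,061.73 at Q = 740.0.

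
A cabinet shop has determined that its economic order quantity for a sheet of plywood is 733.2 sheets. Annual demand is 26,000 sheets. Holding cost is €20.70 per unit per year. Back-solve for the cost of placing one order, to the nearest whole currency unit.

Squaring Q* = √(2DS/H) gives Q*² = 2DS/H.
From Q* = √(2DS/H): S = Q*²H / (2D) = 733.2² × 20.7 / (2 × 26,000) = 213.9991.

S ≈ €214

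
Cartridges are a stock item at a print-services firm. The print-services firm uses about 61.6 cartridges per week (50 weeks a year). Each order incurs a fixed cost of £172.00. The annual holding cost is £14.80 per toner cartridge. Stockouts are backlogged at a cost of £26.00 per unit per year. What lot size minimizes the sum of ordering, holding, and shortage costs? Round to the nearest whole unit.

Q* ≈ 335 cartridges

Annual demand D = 61.6 × 50 = 3,080.
With planned backorders, Q* = √(2DS/H) · √((H+B)/B).
√(2DS/H) = √(2 × 3,080 × 172 / 14.8) = 267.562.
√((H+B)/B) = √((14.8+26)/26) = 1.2527.
Q* ≈ 335.172.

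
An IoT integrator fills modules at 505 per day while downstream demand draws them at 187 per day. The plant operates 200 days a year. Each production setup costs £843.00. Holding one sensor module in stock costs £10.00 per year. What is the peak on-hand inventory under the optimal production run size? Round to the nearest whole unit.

Annual demand D = 187 × 200 = 37,400.
Production build-up factor (1 − d/p) = 1 − 187/505 = 0.6297.
Q* = √(2DS / (H(1 − d/p))) = √(2 × 37,400 × 843 / (10 × 0.6297)).
= √(63,056,400 / 6.297) ≈ 3164.439.
Maximum inventory = Q*(1 − d/p) = 3164.439 × 0.6297 ≈ 1992.657.

I_max ≈ 1,993 modules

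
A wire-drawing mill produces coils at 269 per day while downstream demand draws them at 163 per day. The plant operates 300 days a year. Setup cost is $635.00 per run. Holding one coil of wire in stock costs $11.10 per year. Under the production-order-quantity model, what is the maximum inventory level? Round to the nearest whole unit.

I_max ≈ 1,485 coils

Annual demand D = 163 × 300 = 48,900.
Production build-up factor (1 − d/p) = 1 − 163/269 = 0.3941.
Q* = √(2DS / (H(1 − d/p))) = √(2 × 48,900 × 635 / (11.1 × 0.3941)).
= √(62,103,000 / 4.374) ≈ 3768.062.
Maximum inventory = Q*(1 − d/p) = 3768.062 × 0.3941 ≈ 1484.812.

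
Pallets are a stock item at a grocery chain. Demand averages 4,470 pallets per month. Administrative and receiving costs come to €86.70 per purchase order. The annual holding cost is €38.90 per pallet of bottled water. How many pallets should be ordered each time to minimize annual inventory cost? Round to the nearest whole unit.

Annual demand D = 4,470 × 12 = 53,640.
EOQ = √(2DS / H) = √(2 × 53,640 × 86.7 / 38.9).
= √(9,301,176 / 38.9) = √239,104.7815 ≈ 488.983.

Q* ≈ 489 pallets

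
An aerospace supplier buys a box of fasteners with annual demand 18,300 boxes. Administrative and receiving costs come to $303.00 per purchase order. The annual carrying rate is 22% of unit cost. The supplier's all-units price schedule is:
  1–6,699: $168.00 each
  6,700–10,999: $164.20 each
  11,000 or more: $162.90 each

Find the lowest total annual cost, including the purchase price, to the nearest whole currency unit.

TC* ≈ $3,094,645

Holding cost per unit per year at price C is H = 0.22·C.
Candidates are each tier's EOQ (if it falls in that tier) and each price-break quantity.
EOQ at $168.00 = 547.8 (feasible in tier 1): TC = 18,300×$168.00 + (18,300/547.8)×303 + (547.8/2)×0.22×$168.00 = $3,094,645.47.
EOQ at $164.20 = 554.1 < 6700, so use break Q=6700: TC = 18,300×$164.20 + (18,300/6700.0)×303 + (6700.0/2)×0.22×$164.20 = $3,126,703.00.
EOQ at $162.90 = 556.3 < 11000, so use break Q=11000: TC = 18,300×$162.90 + (18,300/11000.0)×303 + (11000.0/2)×0.22×$162.90 = $3,178,683.08.
Lowest total cost among the candidates is at Q = 547.8.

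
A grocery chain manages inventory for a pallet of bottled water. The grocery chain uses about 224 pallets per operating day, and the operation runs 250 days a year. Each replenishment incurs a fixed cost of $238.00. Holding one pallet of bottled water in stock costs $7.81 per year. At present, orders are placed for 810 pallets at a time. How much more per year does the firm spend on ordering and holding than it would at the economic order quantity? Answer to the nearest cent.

Extra cost ≈ $5,188.81 per year

Annual demand D = 224 × 250 = 56,000.
EOQ = √(2DS/H) = √(2 × 56,000 × 238 / 7.81) ≈ 1847.45.
Cost at Q* = (D/Q*)S + (Q*/2)H = √(2DSH) ≈ $14,428.56.
Cost at Q = 810: (56,000/810)×238 + (810/2)×7.81 = $16,454.32 + $3,163.05 = $19,617.37.
Excess = $19,617.37 − $14,428.56 = $5,188.81.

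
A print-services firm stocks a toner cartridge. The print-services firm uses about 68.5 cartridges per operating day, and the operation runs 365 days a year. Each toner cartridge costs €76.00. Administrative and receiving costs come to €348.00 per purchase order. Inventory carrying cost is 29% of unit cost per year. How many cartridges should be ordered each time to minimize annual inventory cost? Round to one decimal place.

Annual demand D = 68.5 × 365 = 25,002.5.
Holding cost H = 0.29 × €76.00 = €22.0400 per unit per year.
EOQ = √(2DS / H) = √(2 × 25,002.5 × 348 / 22.04).
= √(17,401,740 / 22.04) = √789,552.6316 ≈ 888.568.

Q* ≈ 888.6 cartridges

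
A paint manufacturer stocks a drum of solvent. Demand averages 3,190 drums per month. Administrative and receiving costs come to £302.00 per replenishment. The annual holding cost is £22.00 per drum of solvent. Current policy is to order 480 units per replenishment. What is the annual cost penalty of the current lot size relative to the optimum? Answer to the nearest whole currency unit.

Annual demand D = 3,190 × 12 = 38,280.
EOQ = √(2DS/H) = √(2 × 38,280 × 302 / 22) ≈ 1025.16.
Cost at Q* = (D/Q*)S + (Q*/2)H = √(2DSH) ≈ £22,553.59.
Cost at Q = 480: (38,280/480)×302 + (480/2)×22 = £24,084.50 + £5,280.00 = £29,364.50.
Excess = £29,364.50 − £22,553.59 = £6,810.91.

Extra cost ≈ £6,811 per year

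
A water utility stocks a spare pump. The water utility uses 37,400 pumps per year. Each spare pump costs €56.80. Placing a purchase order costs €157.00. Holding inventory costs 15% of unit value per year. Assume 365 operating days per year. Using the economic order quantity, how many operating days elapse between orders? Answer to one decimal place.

Holding cost H = 0.15 × €56.80 = €8.5200 per unit per year.
Q* = √(2DS/H) = √(2 × 37,400 × 157 / 8.52) ≈ 1174.03.
Cycle time = Q*/D × 365 = 1174.03 / 37,400 × 365 ≈ 11.458 days.

T ≈ 11.5 days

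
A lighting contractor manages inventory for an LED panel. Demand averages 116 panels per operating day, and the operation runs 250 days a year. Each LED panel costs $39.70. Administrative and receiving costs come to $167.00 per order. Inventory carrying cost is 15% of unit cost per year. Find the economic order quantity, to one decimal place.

Q* ≈ 1,275.4 panels

Annual demand D = 116 × 250 = 29,000.
Holding cost H = 0.15 × $39.70 = $5.9550 per unit per year.
EOQ = √(2DS / H) = √(2 × 29,000 × 167 / 5.955).
= √(9,686,000 / 5.955) = √1,626,532.3258 ≈ 1275.356.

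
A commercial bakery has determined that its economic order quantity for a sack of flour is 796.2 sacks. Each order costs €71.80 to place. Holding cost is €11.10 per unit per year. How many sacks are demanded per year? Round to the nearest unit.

Squaring Q* = √(2DS/H) gives Q*² = 2DS/H.
From Q* = √(2DS/H): D = Q*²H / (2S) = 796.2² × 11.1 / (2 × 71.8) = 49001.896.

D ≈ 49,002 sacks per year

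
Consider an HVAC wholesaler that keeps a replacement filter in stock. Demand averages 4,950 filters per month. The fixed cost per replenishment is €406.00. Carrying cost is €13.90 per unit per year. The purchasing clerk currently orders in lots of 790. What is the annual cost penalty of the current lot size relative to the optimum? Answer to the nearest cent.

Annual demand D = 4,950 × 12 = 59,400.
EOQ = √(2DS/H) = √(2 × 59,400 × 406 / 13.9) ≈ 1862.79.
Cost at Q* = (D/Q*)S + (Q*/2)H = √(2DSH) ≈ €25,892.78.
Cost at Q = 790: (59,400/790)×406 + (790/2)×13.9 = €30,527.09 + €5,490.50 = €36,017.59.
Excess = €36,017.59 − €25,892.78 = €10,124.81.

Extra cost ≈ €10,124.81 per year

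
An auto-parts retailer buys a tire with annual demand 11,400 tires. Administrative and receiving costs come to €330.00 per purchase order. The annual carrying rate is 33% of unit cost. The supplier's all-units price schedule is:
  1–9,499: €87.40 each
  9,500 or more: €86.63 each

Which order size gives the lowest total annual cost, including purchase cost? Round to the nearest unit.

Holding cost per unit per year at price C is H = 0.33·C.
For each price level, check whether its EOQ is feasible; otherwise the best quantity at that price is the breakpoint.
EOQ at €87.40 = 510.8 (feasible in tier 1): TC = 11,400×€87.40 + (11,400/510.8)×330 + (510.8/2)×0.33×€87.40 = €1,011,091.16.
EOQ at €86.63 = 513.0 < 9500, so use break Q=9500: TC = 11,400×€86.63 + (11,400/9500.0)×330 + (9500.0/2)×0.33×€86.63 = €1,123,770.52.
Lowest total cost is €1,011,091.16 at Q = 510.8.

Q* ≈ 511 tires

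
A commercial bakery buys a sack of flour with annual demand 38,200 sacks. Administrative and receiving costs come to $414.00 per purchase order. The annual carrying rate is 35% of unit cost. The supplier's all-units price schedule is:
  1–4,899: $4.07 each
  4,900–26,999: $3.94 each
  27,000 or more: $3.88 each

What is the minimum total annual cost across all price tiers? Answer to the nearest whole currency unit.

TC* ≈ $157,114

Holding cost per unit per year at price C is H = 0.35·C.
Candidates are each tier's EOQ (if it falls in that tier) and each price-break quantity.
EOQ at $4.07 = 4712.1 (feasible in tier 1): TC = 38,200×$4.07 + (38,200/4712.1)×414 + (4712.1/2)×0.35×$4.07 = $162,186.40.
EOQ at $3.94 = 4789.2 < 4900, so use break Q=4900: TC = 38,200×$3.94 + (38,200/4900.0)×414 + (4900.0/2)×0.35×$3.94 = $157,114.06.
EOQ at $3.88 = 4826.1 < 27000, so use break Q=27000: TC = 38,200×$3.88 + (38,200/27000.0)×414 + (27000.0/2)×0.35×$3.88 = $167,134.73.
Lowest total cost among the candidates is at Q = 4900.0.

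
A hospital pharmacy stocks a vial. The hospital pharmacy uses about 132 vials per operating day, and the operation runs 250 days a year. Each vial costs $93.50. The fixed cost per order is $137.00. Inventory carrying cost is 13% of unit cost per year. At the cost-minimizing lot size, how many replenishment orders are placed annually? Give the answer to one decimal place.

N ≈ 38.3 orders per year

Annual demand D = 132 × 250 = 33,000.
Holding cost H = 0.13 × $93.50 = $12.1550 per unit per year.
EOQ = √(2DS/H) = √(2 × 33,000 × 137 / 12.155) ≈ 862.49.
Orders per year = D / Q* = 33,000 / 862.49 ≈ 38.261.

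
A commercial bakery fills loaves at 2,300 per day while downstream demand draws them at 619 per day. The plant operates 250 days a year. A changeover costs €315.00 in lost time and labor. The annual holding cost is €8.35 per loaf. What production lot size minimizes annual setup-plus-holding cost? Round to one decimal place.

Q* ≈ 3,996.9 loaves

Annual demand D = 619 × 250 = 154,750.
Production build-up factor (1 − d/p) = 1 − 619/2,300 = 0.7309.
Q* = √(2DS / (H(1 − d/p))) = √(2 × 154,750 × 315 / (8.35 × 0.7309)).
= √(97,492,500 / 6.1028) ≈ 3996.892.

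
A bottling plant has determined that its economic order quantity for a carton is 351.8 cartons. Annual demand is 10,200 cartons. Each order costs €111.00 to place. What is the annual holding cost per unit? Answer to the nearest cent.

H ≈ €18.30

Squaring Q* = √(2DS/H) gives Q*² = 2DS/H.
From Q* = √(2DS/H): H = 2DS / Q*² = 2 × 10,200 × 111 / 351.8² = 18.2962.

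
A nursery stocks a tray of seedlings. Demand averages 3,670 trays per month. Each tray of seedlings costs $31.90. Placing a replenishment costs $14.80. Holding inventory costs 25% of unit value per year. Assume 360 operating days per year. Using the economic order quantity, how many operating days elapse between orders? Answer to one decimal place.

T ≈ 3.3 days

Annual demand D = 3,670 × 12 = 44,040.
Holding cost H = 0.25 × $31.90 = $7.9750 per unit per year.
EOQ = √(2DS/H) = √(2 × 44,040 × 14.8 / 7.975) ≈ 404.30.
Cycle time = Q*/D × 360 = 404.30 / 44,040 × 360 ≈ 3.305 days.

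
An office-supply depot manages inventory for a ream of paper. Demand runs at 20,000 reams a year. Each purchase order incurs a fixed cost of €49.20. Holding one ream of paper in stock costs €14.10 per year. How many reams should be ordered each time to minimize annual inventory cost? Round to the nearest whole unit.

EOQ = √(2DS / H) = √(2 × 20,000 × 49.2 / 14.1).
= √(1,968,000 / 14.1) = √139,574.4681 ≈ 373.597.

Q* ≈ 374 reams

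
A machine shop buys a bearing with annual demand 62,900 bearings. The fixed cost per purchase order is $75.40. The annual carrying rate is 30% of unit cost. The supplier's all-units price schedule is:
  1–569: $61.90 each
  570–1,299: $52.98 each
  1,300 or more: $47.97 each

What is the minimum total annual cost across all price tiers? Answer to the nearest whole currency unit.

TC* ≈ $3,030,315

Holding cost per unit per year at price C is H = 0.30·C.
Evaluate total cost at each tier's feasible EOQ or, if the EOQ is below the tier, at the tier's minimum quantity.
Tier 1 ($61.90): EOQ = 714.7 exceeds tier's upper bound 569, so this tier is dominated.
EOQ at $52.98 = 772.5 (feasible in tier 2): TC = 62,900×$52.98 + (62,900/772.5)×75.4 + (772.5/2)×0.30×$52.98 = $3,344,720.42.
EOQ at $47.97 = 811.9 < 1300, so use break Q=1300: TC = 62,900×$47.97 + (62,900/1300.0)×75.4 + (1300.0/2)×0.30×$47.97 = $3,030,315.35.
Lowest total cost among the candidates is at Q = 1300.0.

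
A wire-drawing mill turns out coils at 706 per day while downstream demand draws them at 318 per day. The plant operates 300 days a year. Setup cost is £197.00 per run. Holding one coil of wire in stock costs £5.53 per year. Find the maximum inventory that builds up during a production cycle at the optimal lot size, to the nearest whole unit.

Annual demand D = 318 × 300 = 95,400.
Production build-up factor (1 − d/p) = 1 − 318/706 = 0.5496.
Q* = √(2DS / (H(1 − d/p))) = √(2 × 95,400 × 197 / (5.53 × 0.5496)).
= √(37,587,600 / 3.0392) ≈ 3516.788.
Maximum inventory = Q*(1 − d/p) = 3516.788 × 0.5496 ≈ 1932.739.

I_max ≈ 1,933 coils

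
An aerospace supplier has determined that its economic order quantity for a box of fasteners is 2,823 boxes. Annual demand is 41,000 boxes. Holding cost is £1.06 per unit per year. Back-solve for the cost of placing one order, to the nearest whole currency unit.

Invert the EOQ relation Q*² = 2DS/H.
From Q* = √(2DS/H): S = Q*²H / (2D) = 2,823² × 1.06 / (2 × 41,000) = 103.0182.

S ≈ £103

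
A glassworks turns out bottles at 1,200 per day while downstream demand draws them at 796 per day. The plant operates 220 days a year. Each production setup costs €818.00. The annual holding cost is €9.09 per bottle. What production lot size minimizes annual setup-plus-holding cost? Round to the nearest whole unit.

Annual demand D = 796 × 220 = 175,120.
Production build-up factor (1 − d/p) = 1 − 796/1,200 = 0.3367.
Q* = √(2DS / (H(1 − d/p))) = √(2 × 175,120 × 818 / (9.09 × 0.3367)).
= √(286,496,320 / 3.0603) ≈ 9675.591.

Q* ≈ 9,676 bottles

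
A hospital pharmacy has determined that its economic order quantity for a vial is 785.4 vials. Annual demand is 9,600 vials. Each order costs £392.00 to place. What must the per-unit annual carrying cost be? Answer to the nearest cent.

H ≈ £12.20

The basic EOQ model gives Q* = √(2DS/H); rearrange for the unknown.
From Q* = √(2DS/H): H = 2DS / Q*² = 2 × 9,600 × 392 / 785.4² = 12.2013.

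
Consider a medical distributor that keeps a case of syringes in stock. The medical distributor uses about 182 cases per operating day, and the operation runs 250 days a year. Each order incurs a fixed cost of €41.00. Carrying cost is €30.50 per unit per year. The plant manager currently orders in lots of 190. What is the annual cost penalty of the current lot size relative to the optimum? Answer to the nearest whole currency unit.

Annual demand D = 182 × 250 = 45,500.
EOQ = √(2DS/H) = √(2 × 45,500 × 41 / 30.5) ≈ 349.75.
Cost at Q* = (D/Q*)S + (Q*/2)H = √(2DSH) ≈ €10,667.50.
Cost at Q = 190: (45,500/190)×41 + (190/2)×30.5 = €9,818.42 + €2,897.50 = €12,715.92.
Excess = €12,715.92 − €10,667.50 = €2,048.42.

Extra cost ≈ €2,048 per year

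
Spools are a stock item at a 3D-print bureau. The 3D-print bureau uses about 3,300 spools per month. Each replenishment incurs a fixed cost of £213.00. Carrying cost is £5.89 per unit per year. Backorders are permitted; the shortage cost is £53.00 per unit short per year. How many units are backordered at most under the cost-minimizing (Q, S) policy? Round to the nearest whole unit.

S* ≈ 178 spools

Annual demand D = 3,300 × 12 = 39,600.
With planned backorders, Q* = √(2DS/H) · √((H+B)/B).
√(2DS/H) = √(2 × 39,600 × 213 / 5.89) = 1692.368.
√((H+B)/B) = √((5.89+53)/53) = 1.0541.
Q* ≈ 1783.929.
S* = Q* · H/(H+B) = 1783.929 × 5.89/58.89 ≈ 178.423.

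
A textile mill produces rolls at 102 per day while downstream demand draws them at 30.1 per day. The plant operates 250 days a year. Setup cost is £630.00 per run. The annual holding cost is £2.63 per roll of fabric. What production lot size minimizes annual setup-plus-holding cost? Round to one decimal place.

Q* ≈ 2,261.5 rolls

Annual demand D = 30.1 × 250 = 7,525.
Production build-up factor (1 − d/p) = 1 − 30.1/102 = 0.7049.
Q* = √(2DS / (H(1 − d/p))) = √(2 × 7,525 × 630 / (2.63 × 0.7049)).
= √(9,481,500 / 1.8539) ≈ 2261.498.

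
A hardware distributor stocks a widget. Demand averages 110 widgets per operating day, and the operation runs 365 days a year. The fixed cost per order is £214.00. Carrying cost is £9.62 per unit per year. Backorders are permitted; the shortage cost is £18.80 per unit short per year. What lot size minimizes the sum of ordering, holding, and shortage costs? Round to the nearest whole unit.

Q* ≈ 1,643 widgets

Annual demand D = 110 × 365 = 40,150.
With planned backorders, Q* = √(2DS/H) · √((H+B)/B).
√(2DS/H) = √(2 × 40,150 × 214 / 9.62) = 1336.525.
√((H+B)/B) = √((9.62+18.8)/18.8) = 1.2295.
Q* ≈ 1643.275.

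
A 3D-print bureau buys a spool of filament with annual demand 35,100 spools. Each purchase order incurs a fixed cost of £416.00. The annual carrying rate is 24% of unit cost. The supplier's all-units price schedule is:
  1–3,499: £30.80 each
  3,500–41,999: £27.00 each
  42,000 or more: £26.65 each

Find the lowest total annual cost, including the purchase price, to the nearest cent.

Holding cost per unit per year at price C is H = 0.24·C.
Evaluate total cost at each tier's feasible EOQ or, if the EOQ is below the tier, at the tier's minimum quantity.
EOQ at £30.80 = 1987.6 (feasible in tier 1): TC = 35,100×£30.80 + (35,100/1987.6)×416 + (1987.6/2)×0.24×£30.80 = £1,095,772.52.
EOQ at £27.00 = 2122.9 < 3500, so use break Q=3500: TC = 35,100×£27.00 + (35,100/3500.0)×416 + (3500.0/2)×0.24×£27.00 = £963,211.89.
EOQ at £26.65 = 2136.8 < 42000, so use break Q=42000: TC = 35,100×£26.65 + (35,100/42000.0)×416 + (42000.0/2)×0.24×£26.65 = £1,070,078.66.
Lowest total cost among the candidates is at Q = 3500.0.

TC* ≈ £963,211.89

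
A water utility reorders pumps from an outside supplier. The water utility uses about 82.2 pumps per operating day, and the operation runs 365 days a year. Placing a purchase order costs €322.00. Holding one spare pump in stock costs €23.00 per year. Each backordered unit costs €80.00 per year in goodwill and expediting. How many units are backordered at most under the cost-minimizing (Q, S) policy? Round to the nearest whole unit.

Annual demand D = 82.2 × 365 = 30,003.
With planned backorders, Q* = √(2DS/H) · √((H+B)/B).
√(2DS/H) = √(2 × 30,003 × 322 / 23) = 916.561.
√((H+B)/B) = √((23+80)/80) = 1.1347.
Q* ≈ 1040.004.
S* = Q* · H/(H+B) = 1040.004 × 23/103 ≈ 232.234.

S* ≈ 232 pumps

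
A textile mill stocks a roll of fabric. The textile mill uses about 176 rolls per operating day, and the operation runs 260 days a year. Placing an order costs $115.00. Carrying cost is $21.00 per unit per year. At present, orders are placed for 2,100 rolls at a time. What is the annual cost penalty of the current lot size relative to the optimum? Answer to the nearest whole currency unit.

Extra cost ≈ $9,689 per year

Annual demand D = 176 × 260 = 45,760.
EOQ = √(2DS/H) = √(2 × 45,760 × 115 / 21) ≈ 707.94.
Cost at Q* = (D/Q*)S + (Q*/2)H = √(2DSH) ≈ $14,866.77.
Cost at Q = 2,100: (45,760/2,100)×115 + (2,100/2)×21 = $2,505.90 + $22,050.00 = $24,555.90.
Excess = $24,555.90 − $14,866.77 = $9,689.14.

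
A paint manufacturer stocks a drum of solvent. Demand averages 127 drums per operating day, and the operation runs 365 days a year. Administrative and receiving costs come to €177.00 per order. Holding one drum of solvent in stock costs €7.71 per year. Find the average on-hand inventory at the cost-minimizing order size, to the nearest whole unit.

Average inventory ≈ 729 drums

Annual demand D = 127 × 365 = 46,355.
EOQ = √(2DS/H) = √(2 × 46,355 × 177 / 7.71) ≈ 1458.89.
Average inventory = Q*/2 ≈ 1458.89 / 2 = 729.445.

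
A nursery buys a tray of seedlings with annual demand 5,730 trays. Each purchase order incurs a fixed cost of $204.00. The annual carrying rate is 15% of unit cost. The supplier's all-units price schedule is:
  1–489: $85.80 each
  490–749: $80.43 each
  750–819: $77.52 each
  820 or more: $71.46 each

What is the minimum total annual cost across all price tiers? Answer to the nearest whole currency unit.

TC* ≈ $415,286

Holding cost per unit per year at price C is H = 0.15·C.
Candidates are each tier's EOQ (if it falls in that tier) and each price-break quantity.
EOQ at $85.80 = 426.2 (feasible in tier 1): TC = 5,730×$85.80 + (5,730/426.2)×204 + (426.2/2)×0.15×$85.80 = $497,119.25.
EOQ at $80.43 = 440.2 < 490, so use break Q=490: TC = 5,730×$80.43 + (5,730/490.0)×204 + (490.0/2)×0.15×$80.43 = $466,205.25.
EOQ at $77.52 = 448.4 < 750, so use break Q=750: TC = 5,730×$77.52 + (5,730/750.0)×204 + (750.0/2)×0.15×$77.52 = $450,108.66.
EOQ at $71.46 = 467.0 < 820, so use break Q=820: TC = 5,730×$71.46 + (5,730/820.0)×204 + (820.0/2)×0.15×$71.46 = $415,286.10.
Lowest total cost among the candidates is at Q = 820.0.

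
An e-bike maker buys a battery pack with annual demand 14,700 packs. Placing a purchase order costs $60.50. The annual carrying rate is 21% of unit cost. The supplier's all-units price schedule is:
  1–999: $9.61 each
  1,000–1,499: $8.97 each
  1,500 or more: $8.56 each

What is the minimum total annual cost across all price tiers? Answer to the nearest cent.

TC* ≈ $127,773.10

Holding cost per unit per year at price C is H = 0.21·C.
For each price level, check whether its EOQ is feasible; otherwise the best quantity at that price is the breakpoint.
EOQ at $9.61 = 938.8 (feasible in tier 1): TC = 14,700×$9.61 + (14,700/938.8)×60.5 + (938.8/2)×0.21×$9.61 = $143,161.62.
EOQ at $8.97 = 971.7 < 1000, so use break Q=1000: TC = 14,700×$8.97 + (14,700/1000.0)×60.5 + (1000.0/2)×0.21×$8.97 = $133,690.20.
EOQ at $8.56 = 994.7 < 1500, so use break Q=1500: TC = 14,700×$8.56 + (14,700/1500.0)×60.5 + (1500.0/2)×0.21×$8.56 = $127,773.10.
Lowest total cost among the candidates is at Q = 1500.0.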